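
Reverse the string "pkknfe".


Input: pkknfe
Reading characters right to left:
  Position 5: 'e'
  Position 4: 'f'
  Position 3: 'n'
  Position 2: 'k'
  Position 1: 'k'
  Position 0: 'p'
Reversed: efnkkp

efnkkp


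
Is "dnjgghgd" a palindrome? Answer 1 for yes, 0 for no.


Input: dnjgghgd
Reversed: dghggjnd
  Compare pos 0 ('d') with pos 7 ('d'): match
  Compare pos 1 ('n') with pos 6 ('g'): MISMATCH
  Compare pos 2 ('j') with pos 5 ('h'): MISMATCH
  Compare pos 3 ('g') with pos 4 ('g'): match
Result: not a palindrome

0


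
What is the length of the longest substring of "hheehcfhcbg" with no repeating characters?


Input: "hheehcfhcbg"
Sliding window (track last position of each char):
  Position 0 ('h'): window [0,0] length 1 -- new best
  Position 1 ('h'): repeat (last at 0), move window start to 1
  Position 1 ('h'): window [1,1] length 1
  Position 2 ('e'): window [1,2] length 2 -- new best
  Position 3 ('e'): repeat (last at 2), move window start to 3
  Position 3 ('e'): window [3,3] length 1
  Position 4 ('h'): window [3,4] length 2
  Position 5 ('c'): window [3,5] length 3 -- new best
  Position 6 ('f'): window [3,6] length 4 -- new best
  Position 7 ('h'): repeat (last at 4), move window start to 5
  Position 7 ('h'): window [5,7] length 3
  Position 8 ('c'): repeat (last at 5), move window start to 6
  Position 8 ('c'): window [6,8] length 3
  Position 9 ('b'): window [6,9] length 4
  Position 10 ('g'): window [6,10] length 5 -- new best
Longest substring with no repeats: "fhcbg" with length 5

5


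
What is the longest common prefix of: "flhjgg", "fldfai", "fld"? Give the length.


Words: flhjgg, fldfai, fld
  Position 0: all 'f' => match
  Position 1: all 'l' => match
  Position 2: ('h', 'd', 'd') => mismatch, stop
LCP = "fl" (length 2)

2


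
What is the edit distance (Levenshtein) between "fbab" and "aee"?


Computing edit distance: "fbab" -> "aee"
DP table:
           a    e    e
      0    1    2    3
  f   1    1    2    3
  b   2    2    2    3
  a   3    2    3    3
  b   4    3    3    4
Edit distance = dp[4][3] = 4

4


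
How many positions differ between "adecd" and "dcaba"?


Comparing "adecd" and "dcaba" position by position:
  Position 0: 'a' vs 'd' => DIFFER
  Position 1: 'd' vs 'c' => DIFFER
  Position 2: 'e' vs 'a' => DIFFER
  Position 3: 'c' vs 'b' => DIFFER
  Position 4: 'd' vs 'a' => DIFFER
Positions that differ: 5

5


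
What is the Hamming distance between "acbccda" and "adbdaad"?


Comparing "acbccda" and "adbdaad" position by position:
  Position 0: 'a' vs 'a' => same
  Position 1: 'c' vs 'd' => differ
  Position 2: 'b' vs 'b' => same
  Position 3: 'c' vs 'd' => differ
  Position 4: 'c' vs 'a' => differ
  Position 5: 'd' vs 'a' => differ
  Position 6: 'a' vs 'd' => differ
Total differences (Hamming distance): 5

5


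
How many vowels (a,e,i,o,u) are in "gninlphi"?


Input: gninlphi
Checking each character:
  'g' at position 0: consonant
  'n' at position 1: consonant
  'i' at position 2: vowel (running total: 1)
  'n' at position 3: consonant
  'l' at position 4: consonant
  'p' at position 5: consonant
  'h' at position 6: consonant
  'i' at position 7: vowel (running total: 2)
Total vowels: 2

2


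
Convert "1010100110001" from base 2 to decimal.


Input: "1010100110001" in base 2
Positional expansion:
  Digit '1' (value 1) x 2^12 = 4096
  Digit '0' (value 0) x 2^11 = 0
  Digit '1' (value 1) x 2^10 = 1024
  Digit '0' (value 0) x 2^9 = 0
  Digit '1' (value 1) x 2^8 = 256
  Digit '0' (value 0) x 2^7 = 0
  Digit '0' (value 0) x 2^6 = 0
  Digit '1' (value 1) x 2^5 = 32
  Digit '1' (value 1) x 2^4 = 16
  Digit '0' (value 0) x 2^3 = 0
  Digit '0' (value 0) x 2^2 = 0
  Digit '0' (value 0) x 2^1 = 0
  Digit '1' (value 1) x 2^0 = 1
Sum = 5425

5425


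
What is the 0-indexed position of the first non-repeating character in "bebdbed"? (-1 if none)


Input: bebdbed
Character frequencies:
  'b': 3
  'd': 2
  'e': 2
Scanning left to right for freq == 1:
  Position 0 ('b'): freq=3, skip
  Position 1 ('e'): freq=2, skip
  Position 2 ('b'): freq=3, skip
  Position 3 ('d'): freq=2, skip
  Position 4 ('b'): freq=3, skip
  Position 5 ('e'): freq=2, skip
  Position 6 ('d'): freq=2, skip
  No unique character found => answer = -1

-1


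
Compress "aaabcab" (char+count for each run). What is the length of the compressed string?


Input: aaabcab
Runs:
  'a' x 3 => "a3"
  'b' x 1 => "b1"
  'c' x 1 => "c1"
  'a' x 1 => "a1"
  'b' x 1 => "b1"
Compressed: "a3b1c1a1b1"
Compressed length: 10

10


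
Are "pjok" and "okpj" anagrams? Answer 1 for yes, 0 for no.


Strings: "pjok", "okpj"
Sorted first:  jkop
Sorted second: jkop
Sorted forms match => anagrams

1


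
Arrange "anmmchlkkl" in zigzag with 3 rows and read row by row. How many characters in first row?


Zigzag "anmmchlkkl" into 3 rows:
Placing characters:
  'a' => row 0
  'n' => row 1
  'm' => row 2
  'm' => row 1
  'c' => row 0
  'h' => row 1
  'l' => row 2
  'k' => row 1
  'k' => row 0
  'l' => row 1
Rows:
  Row 0: "ack"
  Row 1: "nmhkl"
  Row 2: "ml"
First row length: 3

3


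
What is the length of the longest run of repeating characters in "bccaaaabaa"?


Input: "bccaaaabaa"
Scanning for longest run:
  Position 1 ('c'): new char, reset run to 1
  Position 2 ('c'): continues run of 'c', length=2
  Position 3 ('a'): new char, reset run to 1
  Position 4 ('a'): continues run of 'a', length=2
  Position 5 ('a'): continues run of 'a', length=3
  Position 6 ('a'): continues run of 'a', length=4
  Position 7 ('b'): new char, reset run to 1
  Position 8 ('a'): new char, reset run to 1
  Position 9 ('a'): continues run of 'a', length=2
Longest run: 'a' with length 4

4


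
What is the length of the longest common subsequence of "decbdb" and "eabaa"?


LCS of "decbdb" and "eabaa"
DP table:
           e    a    b    a    a
      0    0    0    0    0    0
  d   0    0    0    0    0    0
  e   0    1    1    1    1    1
  c   0    1    1    1    1    1
  b   0    1    1    2    2    2
  d   0    1    1    2    2    2
  b   0    1    1    2    2    2
LCS length = dp[6][5] = 2

2


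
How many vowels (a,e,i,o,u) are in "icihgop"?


Input: icihgop
Checking each character:
  'i' at position 0: vowel (running total: 1)
  'c' at position 1: consonant
  'i' at position 2: vowel (running total: 2)
  'h' at position 3: consonant
  'g' at position 4: consonant
  'o' at position 5: vowel (running total: 3)
  'p' at position 6: consonant
Total vowels: 3

3


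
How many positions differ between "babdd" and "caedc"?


Comparing "babdd" and "caedc" position by position:
  Position 0: 'b' vs 'c' => DIFFER
  Position 1: 'a' vs 'a' => same
  Position 2: 'b' vs 'e' => DIFFER
  Position 3: 'd' vs 'd' => same
  Position 4: 'd' vs 'c' => DIFFER
Positions that differ: 3

3


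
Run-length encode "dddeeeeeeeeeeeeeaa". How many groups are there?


Input: dddeeeeeeeeeeeeeaa
Scanning for consecutive runs:
  Group 1: 'd' x 3 (positions 0-2)
  Group 2: 'e' x 13 (positions 3-15)
  Group 3: 'a' x 2 (positions 16-17)
Total groups: 3

3


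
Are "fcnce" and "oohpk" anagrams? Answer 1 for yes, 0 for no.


Strings: "fcnce", "oohpk"
Sorted first:  ccefn
Sorted second: hkoop
Differ at position 0: 'c' vs 'h' => not anagrams

0


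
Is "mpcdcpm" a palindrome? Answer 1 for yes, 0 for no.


Input: mpcdcpm
Reversed: mpcdcpm
  Compare pos 0 ('m') with pos 6 ('m'): match
  Compare pos 1 ('p') with pos 5 ('p'): match
  Compare pos 2 ('c') with pos 4 ('c'): match
Result: palindrome

1


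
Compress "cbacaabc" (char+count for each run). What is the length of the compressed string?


Input: cbacaabc
Runs:
  'c' x 1 => "c1"
  'b' x 1 => "b1"
  'a' x 1 => "a1"
  'c' x 1 => "c1"
  'a' x 2 => "a2"
  'b' x 1 => "b1"
  'c' x 1 => "c1"
Compressed: "c1b1a1c1a2b1c1"
Compressed length: 14

14


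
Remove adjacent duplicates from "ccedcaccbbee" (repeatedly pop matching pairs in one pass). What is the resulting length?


Input: ccedcaccbbee
Stack-based adjacent duplicate removal:
  Read 'c': push. Stack: c
  Read 'c': matches stack top 'c' => pop. Stack: (empty)
  Read 'e': push. Stack: e
  Read 'd': push. Stack: ed
  Read 'c': push. Stack: edc
  Read 'a': push. Stack: edca
  Read 'c': push. Stack: edcac
  Read 'c': matches stack top 'c' => pop. Stack: edca
  Read 'b': push. Stack: edcab
  Read 'b': matches stack top 'b' => pop. Stack: edca
  Read 'e': push. Stack: edcae
  Read 'e': matches stack top 'e' => pop. Stack: edca
Final stack: "edca" (length 4)

4


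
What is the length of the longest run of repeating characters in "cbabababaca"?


Input: "cbabababaca"
Scanning for longest run:
  Position 1 ('b'): new char, reset run to 1
  Position 2 ('a'): new char, reset run to 1
  Position 3 ('b'): new char, reset run to 1
  Position 4 ('a'): new char, reset run to 1
  Position 5 ('b'): new char, reset run to 1
  Position 6 ('a'): new char, reset run to 1
  Position 7 ('b'): new char, reset run to 1
  Position 8 ('a'): new char, reset run to 1
  Position 9 ('c'): new char, reset run to 1
  Position 10 ('a'): new char, reset run to 1
Longest run: 'c' with length 1

1


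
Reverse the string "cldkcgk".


Input: cldkcgk
Reading characters right to left:
  Position 6: 'k'
  Position 5: 'g'
  Position 4: 'c'
  Position 3: 'k'
  Position 2: 'd'
  Position 1: 'l'
  Position 0: 'c'
Reversed: kgckdlc

kgckdlc


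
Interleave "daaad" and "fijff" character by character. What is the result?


Interleaving "daaad" and "fijff":
  Position 0: 'd' from first, 'f' from second => "df"
  Position 1: 'a' from first, 'i' from second => "ai"
  Position 2: 'a' from first, 'j' from second => "aj"
  Position 3: 'a' from first, 'f' from second => "af"
  Position 4: 'd' from first, 'f' from second => "df"
Result: dfaiajafdf

dfaiajafdf


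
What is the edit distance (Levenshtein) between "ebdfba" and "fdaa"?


Computing edit distance: "ebdfba" -> "fdaa"
DP table:
           f    d    a    a
      0    1    2    3    4
  e   1    1    2    3    4
  b   2    2    2    3    4
  d   3    3    2    3    4
  f   4    3    3    3    4
  b   5    4    4    4    4
  a   6    5    5    4    4
Edit distance = dp[6][4] = 4

4


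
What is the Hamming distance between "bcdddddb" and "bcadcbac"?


Comparing "bcdddddb" and "bcadcbac" position by position:
  Position 0: 'b' vs 'b' => same
  Position 1: 'c' vs 'c' => same
  Position 2: 'd' vs 'a' => differ
  Position 3: 'd' vs 'd' => same
  Position 4: 'd' vs 'c' => differ
  Position 5: 'd' vs 'b' => differ
  Position 6: 'd' vs 'a' => differ
  Position 7: 'b' vs 'c' => differ
Total differences (Hamming distance): 5

5


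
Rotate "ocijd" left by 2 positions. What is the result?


Input: "ocijd", rotate left by 2
First 2 characters: "oc"
Remaining characters: "ijd"
Concatenate remaining + first: "ijd" + "oc" = "ijdoc"

ijdoc


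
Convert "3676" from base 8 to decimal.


Input: "3676" in base 8
Positional expansion:
  Digit '3' (value 3) x 8^3 = 1536
  Digit '6' (value 6) x 8^2 = 384
  Digit '7' (value 7) x 8^1 = 56
  Digit '6' (value 6) x 8^0 = 6
Sum = 1982

1982


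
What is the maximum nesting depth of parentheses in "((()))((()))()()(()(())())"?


Input: "((()))((()))()()(()(())())"
Tracking depth:
  Position 0 '(': depth becomes 1
  Position 1 '(': depth becomes 2
  Position 2 '(': depth becomes 3
  Position 3 ')': depth becomes 2
  Position 4 ')': depth becomes 1
  Position 5 ')': depth becomes 0
  Position 6 '(': depth becomes 1
  Position 7 '(': depth becomes 2
  Position 8 '(': depth becomes 3
  Position 9 ')': depth becomes 2
  Position 10 ')': depth becomes 1
  Position 11 ')': depth becomes 0
  Position 12 '(': depth becomes 1
  Position 13 ')': depth becomes 0
  Position 14 '(': depth becomes 1
  Position 15 ')': depth becomes 0
  Position 16 '(': depth becomes 1
  Position 17 '(': depth becomes 2
  Position 18 ')': depth becomes 1
  Position 19 '(': depth becomes 2
  Position 20 '(': depth becomes 3
  Position 21 ')': depth becomes 2
  Position 22 ')': depth becomes 1
  Position 23 '(': depth becomes 2
  Position 24 ')': depth becomes 1
  Position 25 ')': depth becomes 0
Maximum depth reached: 3

3


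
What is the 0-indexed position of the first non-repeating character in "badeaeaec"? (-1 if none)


Input: badeaeaec
Character frequencies:
  'a': 3
  'b': 1
  'c': 1
  'd': 1
  'e': 3
Scanning left to right for freq == 1:
  Position 0 ('b'): unique! => answer = 0

0


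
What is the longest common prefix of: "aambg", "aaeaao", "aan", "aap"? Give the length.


Words: aambg, aaeaao, aan, aap
  Position 0: all 'a' => match
  Position 1: all 'a' => match
  Position 2: ('m', 'e', 'n', 'p') => mismatch, stop
LCP = "aa" (length 2)

2


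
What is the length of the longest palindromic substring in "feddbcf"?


Input: "feddbcf"
Checking substrings for palindromes:
  [2:4] "dd" (len 2) => palindrome
Longest palindromic substring: "dd" with length 2

2


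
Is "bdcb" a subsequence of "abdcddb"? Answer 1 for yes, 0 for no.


Check if "bdcb" is a subsequence of "abdcddb"
Greedy scan:
  Position 0 ('a'): no match needed
  Position 1 ('b'): matches sub[0] = 'b'
  Position 2 ('d'): matches sub[1] = 'd'
  Position 3 ('c'): matches sub[2] = 'c'
  Position 4 ('d'): no match needed
  Position 5 ('d'): no match needed
  Position 6 ('b'): matches sub[3] = 'b'
All 4 characters matched => is a subsequence

1


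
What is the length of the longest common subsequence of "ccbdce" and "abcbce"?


LCS of "ccbdce" and "abcbce"
DP table:
           a    b    c    b    c    e
      0    0    0    0    0    0    0
  c   0    0    0    1    1    1    1
  c   0    0    0    1    1    2    2
  b   0    0    1    1    2    2    2
  d   0    0    1    1    2    2    2
  c   0    0    1    2    2    3    3
  e   0    0    1    2    2    3    4
LCS length = dp[6][6] = 4

4


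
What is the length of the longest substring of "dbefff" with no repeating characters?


Input: "dbefff"
Sliding window (track last position of each char):
  Position 0 ('d'): window [0,0] length 1 -- new best
  Position 1 ('b'): window [0,1] length 2 -- new best
  Position 2 ('e'): window [0,2] length 3 -- new best
  Position 3 ('f'): window [0,3] length 4 -- new best
  Position 4 ('f'): repeat (last at 3), move window start to 4
  Position 4 ('f'): window [4,4] length 1
  Position 5 ('f'): repeat (last at 4), move window start to 5
  Position 5 ('f'): window [5,5] length 1
Longest substring with no repeats: "dbef" with length 4

4


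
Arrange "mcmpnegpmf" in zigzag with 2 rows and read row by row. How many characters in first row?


Zigzag "mcmpnegpmf" into 2 rows:
Placing characters:
  'm' => row 0
  'c' => row 1
  'm' => row 0
  'p' => row 1
  'n' => row 0
  'e' => row 1
  'g' => row 0
  'p' => row 1
  'm' => row 0
  'f' => row 1
Rows:
  Row 0: "mmngm"
  Row 1: "cpepf"
First row length: 5

5


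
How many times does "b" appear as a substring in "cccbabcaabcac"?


Searching for "b" in "cccbabcaabcac"
Scanning each position:
  Position 0: "c" => no
  Position 1: "c" => no
  Position 2: "c" => no
  Position 3: "b" => MATCH
  Position 4: "a" => no
  Position 5: "b" => MATCH
  Position 6: "c" => no
  Position 7: "a" => no
  Position 8: "a" => no
  Position 9: "b" => MATCH
  Position 10: "c" => no
  Position 11: "a" => no
  Position 12: "c" => no
Total occurrences: 3

3


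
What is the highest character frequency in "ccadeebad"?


Input: ccadeebad
Character counts:
  'a': 2
  'b': 1
  'c': 2
  'd': 2
  'e': 2
Maximum frequency: 2

2


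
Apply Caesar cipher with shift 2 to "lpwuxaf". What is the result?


Caesar cipher: shift "lpwuxaf" by 2
  'l' (pos 11) + 2 = pos 13 = 'n'
  'p' (pos 15) + 2 = pos 17 = 'r'
  'w' (pos 22) + 2 = pos 24 = 'y'
  'u' (pos 20) + 2 = pos 22 = 'w'
  'x' (pos 23) + 2 = pos 25 = 'z'
  'a' (pos 0) + 2 = pos 2 = 'c'
  'f' (pos 5) + 2 = pos 7 = 'h'
Result: nrywzch

nrywzch


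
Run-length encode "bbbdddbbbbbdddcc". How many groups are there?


Input: bbbdddbbbbbdddcc
Scanning for consecutive runs:
  Group 1: 'b' x 3 (positions 0-2)
  Group 2: 'd' x 3 (positions 3-5)
  Group 3: 'b' x 5 (positions 6-10)
  Group 4: 'd' x 3 (positions 11-13)
  Group 5: 'c' x 2 (positions 14-15)
Total groups: 5

5


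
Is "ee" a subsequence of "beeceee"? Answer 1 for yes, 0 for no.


Check if "ee" is a subsequence of "beeceee"
Greedy scan:
  Position 0 ('b'): no match needed
  Position 1 ('e'): matches sub[0] = 'e'
  Position 2 ('e'): matches sub[1] = 'e'
  Position 3 ('c'): no match needed
  Position 4 ('e'): no match needed
  Position 5 ('e'): no match needed
  Position 6 ('e'): no match needed
All 2 characters matched => is a subsequence

1


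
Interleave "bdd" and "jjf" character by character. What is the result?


Interleaving "bdd" and "jjf":
  Position 0: 'b' from first, 'j' from second => "bj"
  Position 1: 'd' from first, 'j' from second => "dj"
  Position 2: 'd' from first, 'f' from second => "df"
Result: bjdjdf

bjdjdf


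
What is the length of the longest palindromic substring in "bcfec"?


Input: "bcfec"
Checking substrings for palindromes:
  No multi-char palindromic substrings found
Longest palindromic substring: "b" with length 1

1


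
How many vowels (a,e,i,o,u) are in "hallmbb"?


Input: hallmbb
Checking each character:
  'h' at position 0: consonant
  'a' at position 1: vowel (running total: 1)
  'l' at position 2: consonant
  'l' at position 3: consonant
  'm' at position 4: consonant
  'b' at position 5: consonant
  'b' at position 6: consonant
Total vowels: 1

1


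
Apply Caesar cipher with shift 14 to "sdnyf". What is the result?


Caesar cipher: shift "sdnyf" by 14
  's' (pos 18) + 14 = pos 6 = 'g'
  'd' (pos 3) + 14 = pos 17 = 'r'
  'n' (pos 13) + 14 = pos 1 = 'b'
  'y' (pos 24) + 14 = pos 12 = 'm'
  'f' (pos 5) + 14 = pos 19 = 't'
Result: grbmt

grbmt


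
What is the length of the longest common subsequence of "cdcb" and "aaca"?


LCS of "cdcb" and "aaca"
DP table:
           a    a    c    a
      0    0    0    0    0
  c   0    0    0    1    1
  d   0    0    0    1    1
  c   0    0    0    1    1
  b   0    0    0    1    1
LCS length = dp[4][4] = 1

1


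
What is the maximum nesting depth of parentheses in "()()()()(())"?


Input: "()()()()(())"
Tracking depth:
  Position 0 '(': depth becomes 1
  Position 1 ')': depth becomes 0
  Position 2 '(': depth becomes 1
  Position 3 ')': depth becomes 0
  Position 4 '(': depth becomes 1
  Position 5 ')': depth becomes 0
  Position 6 '(': depth becomes 1
  Position 7 ')': depth becomes 0
  Position 8 '(': depth becomes 1
  Position 9 '(': depth becomes 2
  Position 10 ')': depth becomes 1
  Position 11 ')': depth becomes 0
Maximum depth reached: 2

2


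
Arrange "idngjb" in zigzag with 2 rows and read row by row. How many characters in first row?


Zigzag "idngjb" into 2 rows:
Placing characters:
  'i' => row 0
  'd' => row 1
  'n' => row 0
  'g' => row 1
  'j' => row 0
  'b' => row 1
Rows:
  Row 0: "inj"
  Row 1: "dgb"
First row length: 3

3


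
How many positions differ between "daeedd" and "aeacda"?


Comparing "daeedd" and "aeacda" position by position:
  Position 0: 'd' vs 'a' => DIFFER
  Position 1: 'a' vs 'e' => DIFFER
  Position 2: 'e' vs 'a' => DIFFER
  Position 3: 'e' vs 'c' => DIFFER
  Position 4: 'd' vs 'd' => same
  Position 5: 'd' vs 'a' => DIFFER
Positions that differ: 5

5


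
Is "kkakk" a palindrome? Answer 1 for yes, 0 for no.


Input: kkakk
Reversed: kkakk
  Compare pos 0 ('k') with pos 4 ('k'): match
  Compare pos 1 ('k') with pos 3 ('k'): match
Result: palindrome

1


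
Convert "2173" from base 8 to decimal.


Input: "2173" in base 8
Positional expansion:
  Digit '2' (value 2) x 8^3 = 1024
  Digit '1' (value 1) x 8^2 = 64
  Digit '7' (value 7) x 8^1 = 56
  Digit '3' (value 3) x 8^0 = 3
Sum = 1147

1147


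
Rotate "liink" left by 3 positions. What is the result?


Input: "liink", rotate left by 3
First 3 characters: "lii"
Remaining characters: "nk"
Concatenate remaining + first: "nk" + "lii" = "nklii"

nklii


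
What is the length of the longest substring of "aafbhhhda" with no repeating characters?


Input: "aafbhhhda"
Sliding window (track last position of each char):
  Position 0 ('a'): window [0,0] length 1 -- new best
  Position 1 ('a'): repeat (last at 0), move window start to 1
  Position 1 ('a'): window [1,1] length 1
  Position 2 ('f'): window [1,2] length 2 -- new best
  Position 3 ('b'): window [1,3] length 3 -- new best
  Position 4 ('h'): window [1,4] length 4 -- new best
  Position 5 ('h'): repeat (last at 4), move window start to 5
  Position 5 ('h'): window [5,5] length 1
  Position 6 ('h'): repeat (last at 5), move window start to 6
  Position 6 ('h'): window [6,6] length 1
  Position 7 ('d'): window [6,7] length 2
  Position 8 ('a'): window [6,8] length 3
Longest substring with no repeats: "afbh" with length 4

4


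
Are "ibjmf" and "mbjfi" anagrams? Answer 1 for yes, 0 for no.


Strings: "ibjmf", "mbjfi"
Sorted first:  bfijm
Sorted second: bfijm
Sorted forms match => anagrams

1


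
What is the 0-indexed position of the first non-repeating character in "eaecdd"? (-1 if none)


Input: eaecdd
Character frequencies:
  'a': 1
  'c': 1
  'd': 2
  'e': 2
Scanning left to right for freq == 1:
  Position 0 ('e'): freq=2, skip
  Position 1 ('a'): unique! => answer = 1

1


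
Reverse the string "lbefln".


Input: lbefln
Reading characters right to left:
  Position 5: 'n'
  Position 4: 'l'
  Position 3: 'f'
  Position 2: 'e'
  Position 1: 'b'
  Position 0: 'l'
Reversed: nlfebl

nlfebl


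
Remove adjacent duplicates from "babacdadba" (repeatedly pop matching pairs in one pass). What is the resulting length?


Input: babacdadba
Stack-based adjacent duplicate removal:
  Read 'b': push. Stack: b
  Read 'a': push. Stack: ba
  Read 'b': push. Stack: bab
  Read 'a': push. Stack: baba
  Read 'c': push. Stack: babac
  Read 'd': push. Stack: babacd
  Read 'a': push. Stack: babacda
  Read 'd': push. Stack: babacdad
  Read 'b': push. Stack: babacdadb
  Read 'a': push. Stack: babacdadba
Final stack: "babacdadba" (length 10)

10


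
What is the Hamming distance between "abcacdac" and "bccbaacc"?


Comparing "abcacdac" and "bccbaacc" position by position:
  Position 0: 'a' vs 'b' => differ
  Position 1: 'b' vs 'c' => differ
  Position 2: 'c' vs 'c' => same
  Position 3: 'a' vs 'b' => differ
  Position 4: 'c' vs 'a' => differ
  Position 5: 'd' vs 'a' => differ
  Position 6: 'a' vs 'c' => differ
  Position 7: 'c' vs 'c' => same
Total differences (Hamming distance): 6

6


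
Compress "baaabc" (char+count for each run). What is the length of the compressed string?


Input: baaabc
Runs:
  'b' x 1 => "b1"
  'a' x 3 => "a3"
  'b' x 1 => "b1"
  'c' x 1 => "c1"
Compressed: "b1a3b1c1"
Compressed length: 8

8


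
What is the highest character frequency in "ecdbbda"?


Input: ecdbbda
Character counts:
  'a': 1
  'b': 2
  'c': 1
  'd': 2
  'e': 1
Maximum frequency: 2

2


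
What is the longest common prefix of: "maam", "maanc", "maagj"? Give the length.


Words: maam, maanc, maagj
  Position 0: all 'm' => match
  Position 1: all 'a' => match
  Position 2: all 'a' => match
  Position 3: ('m', 'n', 'g') => mismatch, stop
LCP = "maa" (length 3)

3


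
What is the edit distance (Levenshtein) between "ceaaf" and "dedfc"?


Computing edit distance: "ceaaf" -> "dedfc"
DP table:
           d    e    d    f    c
      0    1    2    3    4    5
  c   1    1    2    3    4    4
  e   2    2    1    2    3    4
  a   3    3    2    2    3    4
  a   4    4    3    3    3    4
  f   5    5    4    4    3    4
Edit distance = dp[5][5] = 4

4


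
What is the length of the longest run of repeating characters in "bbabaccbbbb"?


Input: "bbabaccbbbb"
Scanning for longest run:
  Position 1 ('b'): continues run of 'b', length=2
  Position 2 ('a'): new char, reset run to 1
  Position 3 ('b'): new char, reset run to 1
  Position 4 ('a'): new char, reset run to 1
  Position 5 ('c'): new char, reset run to 1
  Position 6 ('c'): continues run of 'c', length=2
  Position 7 ('b'): new char, reset run to 1
  Position 8 ('b'): continues run of 'b', length=2
  Position 9 ('b'): continues run of 'b', length=3
  Position 10 ('b'): continues run of 'b', length=4
Longest run: 'b' with length 4

4


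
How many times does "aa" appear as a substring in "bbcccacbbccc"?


Searching for "aa" in "bbcccacbbccc"
Scanning each position:
  Position 0: "bb" => no
  Position 1: "bc" => no
  Position 2: "cc" => no
  Position 3: "cc" => no
  Position 4: "ca" => no
  Position 5: "ac" => no
  Position 6: "cb" => no
  Position 7: "bb" => no
  Position 8: "bc" => no
  Position 9: "cc" => no
  Position 10: "cc" => no
Total occurrences: 0

0


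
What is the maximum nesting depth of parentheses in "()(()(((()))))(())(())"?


Input: "()(()(((()))))(())(())"
Tracking depth:
  Position 0 '(': depth becomes 1
  Position 1 ')': depth becomes 0
  Position 2 '(': depth becomes 1
  Position 3 '(': depth becomes 2
  Position 4 ')': depth becomes 1
  Position 5 '(': depth becomes 2
  Position 6 '(': depth becomes 3
  Position 7 '(': depth becomes 4
  Position 8 '(': depth becomes 5
  Position 9 ')': depth becomes 4
  Position 10 ')': depth becomes 3
  Position 11 ')': depth becomes 2
  Position 12 ')': depth becomes 1
  Position 13 ')': depth becomes 0
  Position 14 '(': depth becomes 1
  Position 15 '(': depth becomes 2
  Position 16 ')': depth becomes 1
  Position 17 ')': depth becomes 0
  Position 18 '(': depth becomes 1
  Position 19 '(': depth becomes 2
  Position 20 ')': depth becomes 1
  Position 21 ')': depth becomes 0
Maximum depth reached: 5

5


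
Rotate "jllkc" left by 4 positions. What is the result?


Input: "jllkc", rotate left by 4
First 4 characters: "jllk"
Remaining characters: "c"
Concatenate remaining + first: "c" + "jllk" = "cjllk"

cjllk


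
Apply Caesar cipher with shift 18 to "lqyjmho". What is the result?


Caesar cipher: shift "lqyjmho" by 18
  'l' (pos 11) + 18 = pos 3 = 'd'
  'q' (pos 16) + 18 = pos 8 = 'i'
  'y' (pos 24) + 18 = pos 16 = 'q'
  'j' (pos 9) + 18 = pos 1 = 'b'
  'm' (pos 12) + 18 = pos 4 = 'e'
  'h' (pos 7) + 18 = pos 25 = 'z'
  'o' (pos 14) + 18 = pos 6 = 'g'
Result: diqbezg

diqbezg


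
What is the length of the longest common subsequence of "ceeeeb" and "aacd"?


LCS of "ceeeeb" and "aacd"
DP table:
           a    a    c    d
      0    0    0    0    0
  c   0    0    0    1    1
  e   0    0    0    1    1
  e   0    0    0    1    1
  e   0    0    0    1    1
  e   0    0    0    1    1
  b   0    0    0    1    1
LCS length = dp[6][4] = 1

1


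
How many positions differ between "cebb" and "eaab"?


Comparing "cebb" and "eaab" position by position:
  Position 0: 'c' vs 'e' => DIFFER
  Position 1: 'e' vs 'a' => DIFFER
  Position 2: 'b' vs 'a' => DIFFER
  Position 3: 'b' vs 'b' => same
Positions that differ: 3

3


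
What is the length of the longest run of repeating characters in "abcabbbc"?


Input: "abcabbbc"
Scanning for longest run:
  Position 1 ('b'): new char, reset run to 1
  Position 2 ('c'): new char, reset run to 1
  Position 3 ('a'): new char, reset run to 1
  Position 4 ('b'): new char, reset run to 1
  Position 5 ('b'): continues run of 'b', length=2
  Position 6 ('b'): continues run of 'b', length=3
  Position 7 ('c'): new char, reset run to 1
Longest run: 'b' with length 3

3


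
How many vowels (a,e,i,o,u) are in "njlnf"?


Input: njlnf
Checking each character:
  'n' at position 0: consonant
  'j' at position 1: consonant
  'l' at position 2: consonant
  'n' at position 3: consonant
  'f' at position 4: consonant
Total vowels: 0

0


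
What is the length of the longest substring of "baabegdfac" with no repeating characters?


Input: "baabegdfac"
Sliding window (track last position of each char):
  Position 0 ('b'): window [0,0] length 1 -- new best
  Position 1 ('a'): window [0,1] length 2 -- new best
  Position 2 ('a'): repeat (last at 1), move window start to 2
  Position 2 ('a'): window [2,2] length 1
  Position 3 ('b'): window [2,3] length 2
  Position 4 ('e'): window [2,4] length 3 -- new best
  Position 5 ('g'): window [2,5] length 4 -- new best
  Position 6 ('d'): window [2,6] length 5 -- new best
  Position 7 ('f'): window [2,7] length 6 -- new best
  Position 8 ('a'): repeat (last at 2), move window start to 3
  Position 8 ('a'): window [3,8] length 6
  Position 9 ('c'): window [3,9] length 7 -- new best
Longest substring with no repeats: "begdfac" with length 7

7


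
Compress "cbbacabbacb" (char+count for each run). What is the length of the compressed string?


Input: cbbacabbacb
Runs:
  'c' x 1 => "c1"
  'b' x 2 => "b2"
  'a' x 1 => "a1"
  'c' x 1 => "c1"
  'a' x 1 => "a1"
  'b' x 2 => "b2"
  'a' x 1 => "a1"
  'c' x 1 => "c1"
  'b' x 1 => "b1"
Compressed: "c1b2a1c1a1b2a1c1b1"
Compressed length: 18

18


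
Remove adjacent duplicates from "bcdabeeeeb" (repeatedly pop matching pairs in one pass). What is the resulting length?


Input: bcdabeeeeb
Stack-based adjacent duplicate removal:
  Read 'b': push. Stack: b
  Read 'c': push. Stack: bc
  Read 'd': push. Stack: bcd
  Read 'a': push. Stack: bcda
  Read 'b': push. Stack: bcdab
  Read 'e': push. Stack: bcdabe
  Read 'e': matches stack top 'e' => pop. Stack: bcdab
  Read 'e': push. Stack: bcdabe
  Read 'e': matches stack top 'e' => pop. Stack: bcdab
  Read 'b': matches stack top 'b' => pop. Stack: bcda
Final stack: "bcda" (length 4)

4


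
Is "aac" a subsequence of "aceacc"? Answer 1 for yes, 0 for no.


Check if "aac" is a subsequence of "aceacc"
Greedy scan:
  Position 0 ('a'): matches sub[0] = 'a'
  Position 1 ('c'): no match needed
  Position 2 ('e'): no match needed
  Position 3 ('a'): matches sub[1] = 'a'
  Position 4 ('c'): matches sub[2] = 'c'
  Position 5 ('c'): no match needed
All 3 characters matched => is a subsequence

1


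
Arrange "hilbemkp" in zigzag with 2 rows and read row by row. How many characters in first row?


Zigzag "hilbemkp" into 2 rows:
Placing characters:
  'h' => row 0
  'i' => row 1
  'l' => row 0
  'b' => row 1
  'e' => row 0
  'm' => row 1
  'k' => row 0
  'p' => row 1
Rows:
  Row 0: "hlek"
  Row 1: "ibmp"
First row length: 4

4


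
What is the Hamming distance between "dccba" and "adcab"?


Comparing "dccba" and "adcab" position by position:
  Position 0: 'd' vs 'a' => differ
  Position 1: 'c' vs 'd' => differ
  Position 2: 'c' vs 'c' => same
  Position 3: 'b' vs 'a' => differ
  Position 4: 'a' vs 'b' => differ
Total differences (Hamming distance): 4

4


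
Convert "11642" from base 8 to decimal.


Input: "11642" in base 8
Positional expansion:
  Digit '1' (value 1) x 8^4 = 4096
  Digit '1' (value 1) x 8^3 = 512
  Digit '6' (value 6) x 8^2 = 384
  Digit '4' (value 4) x 8^1 = 32
  Digit '2' (value 2) x 8^0 = 2
Sum = 5026

5026


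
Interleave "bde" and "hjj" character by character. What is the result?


Interleaving "bde" and "hjj":
  Position 0: 'b' from first, 'h' from second => "bh"
  Position 1: 'd' from first, 'j' from second => "dj"
  Position 2: 'e' from first, 'j' from second => "ej"
Result: bhdjej

bhdjej


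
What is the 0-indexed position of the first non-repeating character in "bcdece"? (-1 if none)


Input: bcdece
Character frequencies:
  'b': 1
  'c': 2
  'd': 1
  'e': 2
Scanning left to right for freq == 1:
  Position 0 ('b'): unique! => answer = 0

0


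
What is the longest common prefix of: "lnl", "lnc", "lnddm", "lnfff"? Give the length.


Words: lnl, lnc, lnddm, lnfff
  Position 0: all 'l' => match
  Position 1: all 'n' => match
  Position 2: ('l', 'c', 'd', 'f') => mismatch, stop
LCP = "ln" (length 2)

2


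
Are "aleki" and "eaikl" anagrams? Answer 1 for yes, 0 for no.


Strings: "aleki", "eaikl"
Sorted first:  aeikl
Sorted second: aeikl
Sorted forms match => anagrams

1


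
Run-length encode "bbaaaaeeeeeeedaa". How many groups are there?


Input: bbaaaaeeeeeeedaa
Scanning for consecutive runs:
  Group 1: 'b' x 2 (positions 0-1)
  Group 2: 'a' x 4 (positions 2-5)
  Group 3: 'e' x 7 (positions 6-12)
  Group 4: 'd' x 1 (positions 13-13)
  Group 5: 'a' x 2 (positions 14-15)
Total groups: 5

5


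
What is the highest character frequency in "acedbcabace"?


Input: acedbcabace
Character counts:
  'a': 3
  'b': 2
  'c': 3
  'd': 1
  'e': 2
Maximum frequency: 3

3


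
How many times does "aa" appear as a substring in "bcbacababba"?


Searching for "aa" in "bcbacababba"
Scanning each position:
  Position 0: "bc" => no
  Position 1: "cb" => no
  Position 2: "ba" => no
  Position 3: "ac" => no
  Position 4: "ca" => no
  Position 5: "ab" => no
  Position 6: "ba" => no
  Position 7: "ab" => no
  Position 8: "bb" => no
  Position 9: "ba" => no
Total occurrences: 0

0


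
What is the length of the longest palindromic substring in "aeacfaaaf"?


Input: "aeacfaaaf"
Checking substrings for palindromes:
  [4:9] "faaaf" (len 5) => palindrome
  [0:3] "aea" (len 3) => palindrome
  [5:8] "aaa" (len 3) => palindrome
  [5:7] "aa" (len 2) => palindrome
  [6:8] "aa" (len 2) => palindrome
Longest palindromic substring: "faaaf" with length 5

5


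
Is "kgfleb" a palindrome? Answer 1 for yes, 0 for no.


Input: kgfleb
Reversed: belfgk
  Compare pos 0 ('k') with pos 5 ('b'): MISMATCH
  Compare pos 1 ('g') with pos 4 ('e'): MISMATCH
  Compare pos 2 ('f') with pos 3 ('l'): MISMATCH
Result: not a palindrome

0


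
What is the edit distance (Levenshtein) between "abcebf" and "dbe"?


Computing edit distance: "abcebf" -> "dbe"
DP table:
           d    b    e
      0    1    2    3
  a   1    1    2    3
  b   2    2    1    2
  c   3    3    2    2
  e   4    4    3    2
  b   5    5    4    3
  f   6    6    5    4
Edit distance = dp[6][3] = 4

4


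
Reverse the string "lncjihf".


Input: lncjihf
Reading characters right to left:
  Position 6: 'f'
  Position 5: 'h'
  Position 4: 'i'
  Position 3: 'j'
  Position 2: 'c'
  Position 1: 'n'
  Position 0: 'l'
Reversed: fhijcnl

fhijcnl


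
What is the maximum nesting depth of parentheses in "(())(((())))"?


Input: "(())(((())))"
Tracking depth:
  Position 0 '(': depth becomes 1
  Position 1 '(': depth becomes 2
  Position 2 ')': depth becomes 1
  Position 3 ')': depth becomes 0
  Position 4 '(': depth becomes 1
  Position 5 '(': depth becomes 2
  Position 6 '(': depth becomes 3
  Position 7 '(': depth becomes 4
  Position 8 ')': depth becomes 3
  Position 9 ')': depth becomes 2
  Position 10 ')': depth becomes 1
  Position 11 ')': depth becomes 0
Maximum depth reached: 4

4


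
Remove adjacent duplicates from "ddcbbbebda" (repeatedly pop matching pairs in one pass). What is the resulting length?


Input: ddcbbbebda
Stack-based adjacent duplicate removal:
  Read 'd': push. Stack: d
  Read 'd': matches stack top 'd' => pop. Stack: (empty)
  Read 'c': push. Stack: c
  Read 'b': push. Stack: cb
  Read 'b': matches stack top 'b' => pop. Stack: c
  Read 'b': push. Stack: cb
  Read 'e': push. Stack: cbe
  Read 'b': push. Stack: cbeb
  Read 'd': push. Stack: cbebd
  Read 'a': push. Stack: cbebda
Final stack: "cbebda" (length 6)

6


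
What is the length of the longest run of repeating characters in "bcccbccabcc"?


Input: "bcccbccabcc"
Scanning for longest run:
  Position 1 ('c'): new char, reset run to 1
  Position 2 ('c'): continues run of 'c', length=2
  Position 3 ('c'): continues run of 'c', length=3
  Position 4 ('b'): new char, reset run to 1
  Position 5 ('c'): new char, reset run to 1
  Position 6 ('c'): continues run of 'c', length=2
  Position 7 ('a'): new char, reset run to 1
  Position 8 ('b'): new char, reset run to 1
  Position 9 ('c'): new char, reset run to 1
  Position 10 ('c'): continues run of 'c', length=2
Longest run: 'c' with length 3

3


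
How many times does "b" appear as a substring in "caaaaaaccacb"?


Searching for "b" in "caaaaaaccacb"
Scanning each position:
  Position 0: "c" => no
  Position 1: "a" => no
  Position 2: "a" => no
  Position 3: "a" => no
  Position 4: "a" => no
  Position 5: "a" => no
  Position 6: "a" => no
  Position 7: "c" => no
  Position 8: "c" => no
  Position 9: "a" => no
  Position 10: "c" => no
  Position 11: "b" => MATCH
Total occurrences: 1

1


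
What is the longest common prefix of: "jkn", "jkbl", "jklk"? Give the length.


Words: jkn, jkbl, jklk
  Position 0: all 'j' => match
  Position 1: all 'k' => match
  Position 2: ('n', 'b', 'l') => mismatch, stop
LCP = "jk" (length 2)

2


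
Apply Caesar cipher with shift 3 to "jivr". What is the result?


Caesar cipher: shift "jivr" by 3
  'j' (pos 9) + 3 = pos 12 = 'm'
  'i' (pos 8) + 3 = pos 11 = 'l'
  'v' (pos 21) + 3 = pos 24 = 'y'
  'r' (pos 17) + 3 = pos 20 = 'u'
Result: mlyu

mlyu


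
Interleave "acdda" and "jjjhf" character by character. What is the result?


Interleaving "acdda" and "jjjhf":
  Position 0: 'a' from first, 'j' from second => "aj"
  Position 1: 'c' from first, 'j' from second => "cj"
  Position 2: 'd' from first, 'j' from second => "dj"
  Position 3: 'd' from first, 'h' from second => "dh"
  Position 4: 'a' from first, 'f' from second => "af"
Result: ajcjdjdhaf

ajcjdjdhaf


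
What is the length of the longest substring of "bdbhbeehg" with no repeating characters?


Input: "bdbhbeehg"
Sliding window (track last position of each char):
  Position 0 ('b'): window [0,0] length 1 -- new best
  Position 1 ('d'): window [0,1] length 2 -- new best
  Position 2 ('b'): repeat (last at 0), move window start to 1
  Position 2 ('b'): window [1,2] length 2
  Position 3 ('h'): window [1,3] length 3 -- new best
  Position 4 ('b'): repeat (last at 2), move window start to 3
  Position 4 ('b'): window [3,4] length 2
  Position 5 ('e'): window [3,5] length 3
  Position 6 ('e'): repeat (last at 5), move window start to 6
  Position 6 ('e'): window [6,6] length 1
  Position 7 ('h'): window [6,7] length 2
  Position 8 ('g'): window [6,8] length 3
Longest substring with no repeats: "dbh" with length 3

3


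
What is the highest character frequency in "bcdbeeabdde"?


Input: bcdbeeabdde
Character counts:
  'a': 1
  'b': 3
  'c': 1
  'd': 3
  'e': 3
Maximum frequency: 3

3


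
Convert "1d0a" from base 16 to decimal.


Input: "1d0a" in base 16
Positional expansion:
  Digit '1' (value 1) x 16^3 = 4096
  Digit 'd' (value 13) x 16^2 = 3328
  Digit '0' (value 0) x 16^1 = 0
  Digit 'a' (value 10) x 16^0 = 10
Sum = 7434

7434


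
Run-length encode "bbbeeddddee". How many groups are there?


Input: bbbeeddddee
Scanning for consecutive runs:
  Group 1: 'b' x 3 (positions 0-2)
  Group 2: 'e' x 2 (positions 3-4)
  Group 3: 'd' x 4 (positions 5-8)
  Group 4: 'e' x 2 (positions 9-10)
Total groups: 4

4


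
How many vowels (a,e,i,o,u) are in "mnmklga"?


Input: mnmklga
Checking each character:
  'm' at position 0: consonant
  'n' at position 1: consonant
  'm' at position 2: consonant
  'k' at position 3: consonant
  'l' at position 4: consonant
  'g' at position 5: consonant
  'a' at position 6: vowel (running total: 1)
Total vowels: 1

1


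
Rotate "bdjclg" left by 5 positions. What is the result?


Input: "bdjclg", rotate left by 5
First 5 characters: "bdjcl"
Remaining characters: "g"
Concatenate remaining + first: "g" + "bdjcl" = "gbdjcl"

gbdjcl


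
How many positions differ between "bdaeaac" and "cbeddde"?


Comparing "bdaeaac" and "cbeddde" position by position:
  Position 0: 'b' vs 'c' => DIFFER
  Position 1: 'd' vs 'b' => DIFFER
  Position 2: 'a' vs 'e' => DIFFER
  Position 3: 'e' vs 'd' => DIFFER
  Position 4: 'a' vs 'd' => DIFFER
  Position 5: 'a' vs 'd' => DIFFER
  Position 6: 'c' vs 'e' => DIFFER
Positions that differ: 7

7


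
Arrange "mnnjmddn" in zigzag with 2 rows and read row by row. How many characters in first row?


Zigzag "mnnjmddn" into 2 rows:
Placing characters:
  'm' => row 0
  'n' => row 1
  'n' => row 0
  'j' => row 1
  'm' => row 0
  'd' => row 1
  'd' => row 0
  'n' => row 1
Rows:
  Row 0: "mnmd"
  Row 1: "njdn"
First row length: 4

4
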